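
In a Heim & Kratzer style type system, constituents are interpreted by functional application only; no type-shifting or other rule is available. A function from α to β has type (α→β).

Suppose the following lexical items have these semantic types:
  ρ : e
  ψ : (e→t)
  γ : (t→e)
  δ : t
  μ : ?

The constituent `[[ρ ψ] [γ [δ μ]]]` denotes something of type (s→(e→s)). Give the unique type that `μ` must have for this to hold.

(t→((t→e)→(t→(s→(e→s)))))

[[ρ ψ] [γ [δ μ]]] is required to be (s→(e→s)). [ρ ψ] : t cannot yield (s→(e→s)) as functor, so [γ [δ μ]] : (t→(s→(e→s))).
[γ [δ μ]] is required to be (t→(s→(e→s))). γ : (t→e) cannot yield (t→(s→(e→s))) as functor, so [δ μ] : ((t→e)→(t→(s→(e→s)))).
[δ μ] is required to be ((t→e)→(t→(s→(e→s)))). δ : t cannot yield ((t→e)→(t→(s→(e→s)))) as functor, so μ : (t→((t→e)→(t→(s→(e→s))))).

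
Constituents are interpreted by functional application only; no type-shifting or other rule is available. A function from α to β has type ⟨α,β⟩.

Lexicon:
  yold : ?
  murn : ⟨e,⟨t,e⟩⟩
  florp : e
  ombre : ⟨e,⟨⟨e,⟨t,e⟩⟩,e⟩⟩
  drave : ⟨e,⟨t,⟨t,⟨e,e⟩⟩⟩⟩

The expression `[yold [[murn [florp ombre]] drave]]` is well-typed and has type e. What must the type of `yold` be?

⟨⟨t,⟨t,⟨e,e⟩⟩⟩,e⟩

[yold [[murn [florp ombre]] drave]] is required to be e. [[murn [florp ombre]] drave] : ⟨t,⟨t,⟨e,e⟩⟩⟩ cannot yield e as functor, so yold : ⟨⟨t,⟨t,⟨e,e⟩⟩⟩,e⟩.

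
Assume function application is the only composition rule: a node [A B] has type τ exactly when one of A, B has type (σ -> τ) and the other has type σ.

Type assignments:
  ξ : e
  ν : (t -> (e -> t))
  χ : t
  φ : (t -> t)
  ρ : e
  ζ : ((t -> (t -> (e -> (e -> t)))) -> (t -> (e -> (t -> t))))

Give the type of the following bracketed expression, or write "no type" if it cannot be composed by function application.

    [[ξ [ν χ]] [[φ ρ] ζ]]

no type

At [ν χ], ν : (t -> (e -> t)) takes χ : t, giving (e -> t).
At [ξ [ν χ]], [ν χ] : (e -> t) takes ξ : e, giving t.
At [φ ρ]: neither (t -> t) nor e can take the other as argument; the node is ill-typed.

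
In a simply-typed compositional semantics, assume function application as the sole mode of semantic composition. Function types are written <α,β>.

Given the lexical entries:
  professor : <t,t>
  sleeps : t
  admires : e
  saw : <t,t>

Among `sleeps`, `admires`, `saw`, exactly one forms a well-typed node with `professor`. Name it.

sleeps — combines: professor : <t,t> takes sleeps : t as argument, giving t.
admires : e — professor needs t; admires needs nothing (atomic); neither fits.
saw : <t,t> — professor needs t; saw needs t; neither fits.

sleeps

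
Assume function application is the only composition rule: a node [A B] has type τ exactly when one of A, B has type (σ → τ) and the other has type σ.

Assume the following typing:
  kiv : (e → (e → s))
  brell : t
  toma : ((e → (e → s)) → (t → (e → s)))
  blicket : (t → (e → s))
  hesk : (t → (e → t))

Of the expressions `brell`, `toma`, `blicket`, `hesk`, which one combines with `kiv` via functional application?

brell : t — neither side's domain matches the other.
toma — combines: toma : ((e → (e → s)) → (t → (e → s))) takes kiv : (e → (e → s)) as argument, giving (t → (e → s)).
blicket : (t → (e → s)) — neither side's domain matches the other.
hesk : (t → (e → t)) — neither side's domain matches the other.

toma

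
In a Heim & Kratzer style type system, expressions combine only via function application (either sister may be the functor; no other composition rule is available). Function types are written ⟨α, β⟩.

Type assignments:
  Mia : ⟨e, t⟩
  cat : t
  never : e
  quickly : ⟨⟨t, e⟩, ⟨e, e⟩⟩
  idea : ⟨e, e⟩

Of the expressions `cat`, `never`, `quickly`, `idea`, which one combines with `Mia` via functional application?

cat : t — does not combine with Mia.
never — combines: Mia : ⟨e, t⟩ takes never : e as argument, giving t.
quickly : ⟨⟨t, e⟩, ⟨e, e⟩⟩ — does not combine with Mia.
idea : ⟨e, e⟩ — does not combine with Mia.

never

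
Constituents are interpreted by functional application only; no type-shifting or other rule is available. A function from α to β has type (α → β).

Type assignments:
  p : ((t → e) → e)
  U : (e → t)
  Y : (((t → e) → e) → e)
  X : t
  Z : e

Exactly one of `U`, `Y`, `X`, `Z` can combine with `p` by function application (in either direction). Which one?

U : (e → t) — does not combine with p.
Y — combines: Y : (((t → e) → e) → e) takes p : ((t → e) → e) as argument, giving e.
X : t — does not combine with p.
Z : e — does not combine with p.

Y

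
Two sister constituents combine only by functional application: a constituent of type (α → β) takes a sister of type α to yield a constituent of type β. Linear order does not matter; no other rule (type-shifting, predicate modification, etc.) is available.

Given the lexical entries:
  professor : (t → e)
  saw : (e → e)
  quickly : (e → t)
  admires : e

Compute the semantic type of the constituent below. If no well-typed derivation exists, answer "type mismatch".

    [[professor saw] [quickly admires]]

type mismatch

[professor saw]: (t → e) with (e → e) — neither is a function whose domain matches the other; composition fails here.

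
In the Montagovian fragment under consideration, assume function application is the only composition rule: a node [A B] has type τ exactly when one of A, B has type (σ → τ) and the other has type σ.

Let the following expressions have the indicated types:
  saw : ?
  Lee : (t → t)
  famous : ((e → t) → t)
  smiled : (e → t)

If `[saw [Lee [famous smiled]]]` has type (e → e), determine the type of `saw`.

(t → (e → e))

[saw [Lee [famous smiled]]] must have type (e → e). The sister [Lee [famous smiled]] has type t; that is not a function onto (e → e), so saw must be the functor, of type (t → (e → e)).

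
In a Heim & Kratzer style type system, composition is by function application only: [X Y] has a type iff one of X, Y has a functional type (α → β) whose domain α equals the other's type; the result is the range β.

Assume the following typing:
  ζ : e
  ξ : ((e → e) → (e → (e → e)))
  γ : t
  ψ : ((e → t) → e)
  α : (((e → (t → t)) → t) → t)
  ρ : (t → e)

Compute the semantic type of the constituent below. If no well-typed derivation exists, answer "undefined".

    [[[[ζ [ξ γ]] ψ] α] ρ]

undefined

[ξ γ]: ((e → e) → (e → (e → e))) with t — neither is a function whose domain matches the other; composition fails here.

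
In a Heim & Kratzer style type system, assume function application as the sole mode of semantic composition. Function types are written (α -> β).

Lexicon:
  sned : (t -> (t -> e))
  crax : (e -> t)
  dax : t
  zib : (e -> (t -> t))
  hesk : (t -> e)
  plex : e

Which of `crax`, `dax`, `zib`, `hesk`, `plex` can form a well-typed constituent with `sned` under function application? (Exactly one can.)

dax

crax : (e -> t) — no; sned wants t, and crax wants e.
dax — combines: sned : (t -> (t -> e)) takes dax : t as argument, giving (t -> e).
zib : (e -> (t -> t)) — no; sned wants t, and zib wants e.
hesk : (t -> e) — no; sned wants t, and hesk wants t.
plex : e — no; sned wants t, and plex wants nothing (atomic).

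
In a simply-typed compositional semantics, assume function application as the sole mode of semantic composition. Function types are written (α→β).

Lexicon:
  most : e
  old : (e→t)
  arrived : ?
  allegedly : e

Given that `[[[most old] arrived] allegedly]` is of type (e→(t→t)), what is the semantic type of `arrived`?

For [[[most old] arrived] allegedly] to have type (e→(t→t)) with allegedly of type e, [[most old] arrived] must be the function: [[most old] arrived] : (e→(e→(t→t))).
For [[most old] arrived] to have type (e→(e→(t→t))) with [most old] of type t, arrived must be the function: arrived : (t→(e→(e→(t→t)))).

(t→(e→(e→(t→t))))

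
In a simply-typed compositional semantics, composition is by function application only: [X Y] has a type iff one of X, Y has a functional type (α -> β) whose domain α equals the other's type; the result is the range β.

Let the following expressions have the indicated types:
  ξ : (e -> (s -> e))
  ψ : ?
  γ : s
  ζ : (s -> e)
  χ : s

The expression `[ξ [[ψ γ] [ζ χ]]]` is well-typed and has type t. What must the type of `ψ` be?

At [ξ [[ψ γ] [ζ χ]]] (required: t): ξ is (e -> (s -> e)), which is not a function with range t; hence [[ψ γ] [ζ χ]] is the functor — type ((e -> (s -> e)) -> t).
At [[ψ γ] [ζ χ]] (required: ((e -> (s -> e)) -> t)): [ζ χ] is e, which is not a function with range ((e -> (s -> e)) -> t); hence [ψ γ] is the functor — type (e -> ((e -> (s -> e)) -> t)).
At [ψ γ] (required: (e -> ((e -> (s -> e)) -> t))): γ is s, which is not a function with range (e -> ((e -> (s -> e)) -> t)); hence ψ is the functor — type (s -> (e -> ((e -> (s -> e)) -> t))).

(s -> (e -> ((e -> (s -> e)) -> t)))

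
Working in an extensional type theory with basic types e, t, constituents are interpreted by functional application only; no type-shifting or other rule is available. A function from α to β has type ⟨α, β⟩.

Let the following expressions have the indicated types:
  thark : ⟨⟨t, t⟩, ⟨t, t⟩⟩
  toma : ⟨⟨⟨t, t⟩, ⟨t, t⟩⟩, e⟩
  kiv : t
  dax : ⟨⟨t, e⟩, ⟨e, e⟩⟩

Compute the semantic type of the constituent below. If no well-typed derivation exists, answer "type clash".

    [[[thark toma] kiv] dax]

[thark toma]: ⟨⟨⟨t, t⟩, ⟨t, t⟩⟩, e⟩ applied to ⟨⟨t, t⟩, ⟨t, t⟩⟩ yields e.
[[thark toma] kiv]: e with t — neither is a function whose domain matches the other; composition fails here.

type clash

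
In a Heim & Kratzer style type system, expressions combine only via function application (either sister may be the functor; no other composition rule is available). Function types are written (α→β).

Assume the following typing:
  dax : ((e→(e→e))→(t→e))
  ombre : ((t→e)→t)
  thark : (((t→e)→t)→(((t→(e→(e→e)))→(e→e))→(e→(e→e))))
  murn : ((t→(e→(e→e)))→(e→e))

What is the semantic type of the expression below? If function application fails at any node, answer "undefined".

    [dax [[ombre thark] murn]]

(t→e)

[ombre thark]: (((t→e)→t)→(((t→(e→(e→e)))→(e→e))→(e→(e→e)))) applied to ((t→e)→t) yields (((t→(e→(e→e)))→(e→e))→(e→(e→e))).
[[ombre thark] murn]: (((t→(e→(e→e)))→(e→e))→(e→(e→e))) applied to ((t→(e→(e→e)))→(e→e)) yields (e→(e→e)).
[dax [[ombre thark] murn]]: ((e→(e→e))→(t→e)) applied to (e→(e→e)) yields (t→e).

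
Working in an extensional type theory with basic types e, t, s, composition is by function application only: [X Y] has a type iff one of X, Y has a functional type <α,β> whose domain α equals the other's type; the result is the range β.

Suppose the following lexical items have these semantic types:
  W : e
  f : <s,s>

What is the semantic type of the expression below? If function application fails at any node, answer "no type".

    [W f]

no type

[W f]: e and <s,s> cannot combine by function application — type clash.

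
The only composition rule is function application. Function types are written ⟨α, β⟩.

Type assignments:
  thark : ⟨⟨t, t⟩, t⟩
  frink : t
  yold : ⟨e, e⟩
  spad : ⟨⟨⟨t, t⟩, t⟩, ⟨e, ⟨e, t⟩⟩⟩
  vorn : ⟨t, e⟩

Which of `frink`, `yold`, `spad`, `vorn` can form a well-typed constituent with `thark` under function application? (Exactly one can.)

spad

frink : t — no; thark wants ⟨t, t⟩, and frink wants nothing (atomic).
yold : ⟨e, e⟩ — no; thark wants ⟨t, t⟩, and yold wants e.
spad — combines: spad : ⟨⟨⟨t, t⟩, t⟩, ⟨e, ⟨e, t⟩⟩⟩ takes thark : ⟨⟨t, t⟩, t⟩ as argument, giving ⟨e, ⟨e, t⟩⟩.
vorn : ⟨t, e⟩ — no; thark wants ⟨t, t⟩, and vorn wants t.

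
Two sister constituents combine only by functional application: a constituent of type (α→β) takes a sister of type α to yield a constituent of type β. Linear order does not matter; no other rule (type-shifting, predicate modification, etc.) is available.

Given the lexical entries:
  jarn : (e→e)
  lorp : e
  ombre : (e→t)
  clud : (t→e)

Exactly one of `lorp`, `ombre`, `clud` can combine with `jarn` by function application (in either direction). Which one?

lorp — combines: jarn : (e→e) takes lorp : e as argument, giving e.
ombre : (e→t) — does not combine with jarn.
clud : (t→e) — does not combine with jarn.

lorp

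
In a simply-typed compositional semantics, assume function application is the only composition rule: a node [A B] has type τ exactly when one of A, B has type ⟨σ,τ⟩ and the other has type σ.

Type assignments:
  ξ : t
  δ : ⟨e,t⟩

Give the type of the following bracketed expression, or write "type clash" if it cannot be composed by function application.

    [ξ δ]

type clash

[ξ δ]: t and ⟨e,t⟩ cannot combine by function application — type clash.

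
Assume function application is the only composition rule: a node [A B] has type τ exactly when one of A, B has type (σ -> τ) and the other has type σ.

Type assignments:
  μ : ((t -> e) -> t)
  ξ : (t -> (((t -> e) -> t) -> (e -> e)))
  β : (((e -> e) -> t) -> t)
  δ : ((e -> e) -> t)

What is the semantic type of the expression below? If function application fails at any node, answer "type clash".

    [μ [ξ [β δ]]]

[β δ]: (((e -> e) -> t) -> t) applied to ((e -> e) -> t) yields t.
[ξ [β δ]]: (t -> (((t -> e) -> t) -> (e -> e))) applied to t yields (((t -> e) -> t) -> (e -> e)).
[μ [ξ [β δ]]]: (((t -> e) -> t) -> (e -> e)) applied to ((t -> e) -> t) yields (e -> e).

(e -> e)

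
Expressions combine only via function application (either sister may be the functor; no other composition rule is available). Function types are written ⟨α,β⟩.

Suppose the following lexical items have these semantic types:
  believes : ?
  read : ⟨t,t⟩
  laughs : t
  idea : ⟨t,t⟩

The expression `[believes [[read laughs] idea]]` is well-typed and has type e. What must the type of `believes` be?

[believes [[read laughs] idea]] is required to be e. [[read laughs] idea] : t cannot yield e as functor, so believes : ⟨t,e⟩.

⟨t,e⟩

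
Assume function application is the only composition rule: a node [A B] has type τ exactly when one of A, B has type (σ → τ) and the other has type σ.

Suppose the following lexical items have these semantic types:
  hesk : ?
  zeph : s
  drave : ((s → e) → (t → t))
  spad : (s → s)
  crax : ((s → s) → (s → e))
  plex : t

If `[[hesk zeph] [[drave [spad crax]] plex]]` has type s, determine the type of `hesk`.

[[hesk zeph] [[drave [spad crax]] plex]] must have type s. The sister [[drave [spad crax]] plex] has type t; that is not a function onto s, so [hesk zeph] must be the functor, of type (t → s).
[hesk zeph] must have type (t → s). The sister zeph has type s; that is not a function onto (t → s), so hesk must be the functor, of type (s → (t → s)).

(s → (t → s))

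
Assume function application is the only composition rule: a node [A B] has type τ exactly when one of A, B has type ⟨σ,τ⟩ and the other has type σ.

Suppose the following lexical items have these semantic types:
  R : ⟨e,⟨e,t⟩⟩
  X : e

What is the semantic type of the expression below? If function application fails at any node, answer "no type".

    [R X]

⟨e,t⟩

[R X]: ⟨e,⟨e,t⟩⟩ applied to e yields ⟨e,t⟩.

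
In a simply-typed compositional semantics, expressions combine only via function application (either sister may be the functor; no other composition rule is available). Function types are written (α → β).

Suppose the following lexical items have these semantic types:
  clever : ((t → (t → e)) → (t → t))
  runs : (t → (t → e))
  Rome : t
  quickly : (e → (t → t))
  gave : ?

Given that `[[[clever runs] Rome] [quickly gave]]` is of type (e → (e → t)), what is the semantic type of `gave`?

At [[[clever runs] Rome] [quickly gave]] (required: (e → (e → t))): [[clever runs] Rome] is t, which is not a function with range (e → (e → t)); hence [quickly gave] is the functor — type (t → (e → (e → t))).
At [quickly gave] (required: (t → (e → (e → t)))): quickly is (e → (t → t)), which is not a function with range (t → (e → (e → t))); hence gave is the functor — type ((e → (t → t)) → (t → (e → (e → t)))).

((e → (t → t)) → (t → (e → (e → t))))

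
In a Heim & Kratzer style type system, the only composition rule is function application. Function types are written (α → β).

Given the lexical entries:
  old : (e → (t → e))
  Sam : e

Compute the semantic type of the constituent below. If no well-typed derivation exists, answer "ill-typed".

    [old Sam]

(t → e)

At [old Sam], old : (e → (t → e)) takes Sam : e, giving (t → e).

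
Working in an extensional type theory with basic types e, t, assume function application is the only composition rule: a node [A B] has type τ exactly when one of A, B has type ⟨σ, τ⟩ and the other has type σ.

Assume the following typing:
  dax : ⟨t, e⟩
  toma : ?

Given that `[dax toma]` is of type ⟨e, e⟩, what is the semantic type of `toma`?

[dax toma] is required to be ⟨e, e⟩. dax : ⟨t, e⟩ cannot yield ⟨e, e⟩ as functor, so toma : ⟨⟨t, e⟩, ⟨e, e⟩⟩.

⟨⟨t, e⟩, ⟨e, e⟩⟩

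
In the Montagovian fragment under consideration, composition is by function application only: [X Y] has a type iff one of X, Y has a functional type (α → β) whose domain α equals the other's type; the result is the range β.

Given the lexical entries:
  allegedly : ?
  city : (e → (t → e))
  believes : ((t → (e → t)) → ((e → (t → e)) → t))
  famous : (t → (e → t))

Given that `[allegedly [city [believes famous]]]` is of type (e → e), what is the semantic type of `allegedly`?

(t → (e → e))

[allegedly [city [believes famous]]] is required to be (e → e). [city [believes famous]] : t cannot yield (e → e) as functor, so allegedly : (t → (e → e)).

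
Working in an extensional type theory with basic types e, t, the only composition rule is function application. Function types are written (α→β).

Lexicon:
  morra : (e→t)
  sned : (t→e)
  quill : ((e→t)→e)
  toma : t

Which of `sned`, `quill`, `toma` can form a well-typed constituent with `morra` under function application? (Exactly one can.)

quill

sned : (t→e) — no; morra wants e, and sned wants t.
quill — combines: quill : ((e→t)→e) takes morra : (e→t) as argument, giving e.
toma : t — no; morra wants e, and toma wants nothing (atomic).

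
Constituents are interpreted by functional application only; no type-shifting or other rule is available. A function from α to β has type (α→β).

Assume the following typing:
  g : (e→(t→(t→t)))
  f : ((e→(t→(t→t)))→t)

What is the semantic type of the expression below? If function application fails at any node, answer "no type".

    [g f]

[g f]: f is ((e→(t→(t→t)))→t), g is (e→(t→(t→t))); result t.

t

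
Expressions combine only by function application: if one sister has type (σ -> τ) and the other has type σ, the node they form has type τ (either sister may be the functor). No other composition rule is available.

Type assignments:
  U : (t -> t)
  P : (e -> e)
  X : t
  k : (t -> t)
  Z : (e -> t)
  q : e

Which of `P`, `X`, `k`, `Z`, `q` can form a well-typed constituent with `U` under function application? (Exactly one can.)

P : (e -> e) — no; U wants t, and P wants e.
X — combines: U : (t -> t) takes X : t as argument, giving t.
k : (t -> t) — no; U wants t, and k wants t.
Z : (e -> t) — no; U wants t, and Z wants e.
q : e — no; U wants t, and q wants nothing (atomic).

X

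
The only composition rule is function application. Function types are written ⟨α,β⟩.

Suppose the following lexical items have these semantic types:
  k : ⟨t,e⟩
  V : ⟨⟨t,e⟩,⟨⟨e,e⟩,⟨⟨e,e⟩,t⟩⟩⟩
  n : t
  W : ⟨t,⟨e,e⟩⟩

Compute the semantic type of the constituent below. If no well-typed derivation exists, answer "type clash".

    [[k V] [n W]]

At [k V], V : ⟨⟨t,e⟩,⟨⟨e,e⟩,⟨⟨e,e⟩,t⟩⟩⟩ takes k : ⟨t,e⟩, giving ⟨⟨e,e⟩,⟨⟨e,e⟩,t⟩⟩.
At [n W], W : ⟨t,⟨e,e⟩⟩ takes n : t, giving ⟨e,e⟩.
At [[k V] [n W]], [k V] : ⟨⟨e,e⟩,⟨⟨e,e⟩,t⟩⟩ takes [n W] : ⟨e,e⟩, giving ⟨⟨e,e⟩,t⟩.

⟨⟨e,e⟩,t⟩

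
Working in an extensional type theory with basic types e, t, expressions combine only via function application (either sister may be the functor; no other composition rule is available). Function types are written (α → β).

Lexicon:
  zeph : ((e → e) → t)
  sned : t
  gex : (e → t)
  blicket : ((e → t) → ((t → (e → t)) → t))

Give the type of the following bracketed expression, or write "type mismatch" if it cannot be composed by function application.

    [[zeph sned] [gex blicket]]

[zeph sned]: ((e → e) → t) with t — neither is a function whose domain matches the other; composition fails here.

type mismatch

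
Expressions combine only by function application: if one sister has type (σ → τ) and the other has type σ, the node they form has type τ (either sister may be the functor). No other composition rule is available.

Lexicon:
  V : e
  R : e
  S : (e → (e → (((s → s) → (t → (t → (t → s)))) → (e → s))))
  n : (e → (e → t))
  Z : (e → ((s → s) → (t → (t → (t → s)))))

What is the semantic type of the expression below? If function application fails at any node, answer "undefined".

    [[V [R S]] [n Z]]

undefined

[R S]: S is (e → (e → (((s → s) → (t → (t → (t → s)))) → (e → s)))), R is e; result (e → (((s → s) → (t → (t → (t → s)))) → (e → s))).
[V [R S]]: [R S] is (e → (((s → s) → (t → (t → (t → s)))) → (e → s))), V is e; result (((s → s) → (t → (t → (t → s)))) → (e → s)).
[n Z]: (e → (e → t)) with (e → ((s → s) → (t → (t → (t → s))))) — neither is a function whose domain matches the other; composition fails here.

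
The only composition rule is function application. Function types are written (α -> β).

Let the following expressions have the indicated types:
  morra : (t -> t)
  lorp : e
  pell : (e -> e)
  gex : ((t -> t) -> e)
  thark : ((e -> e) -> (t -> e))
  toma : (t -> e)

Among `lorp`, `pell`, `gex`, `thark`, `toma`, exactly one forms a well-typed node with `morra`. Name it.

gex

lorp : e — does not combine with morra.
pell : (e -> e) — does not combine with morra.
gex — combines: gex : ((t -> t) -> e) takes morra : (t -> t) as argument, giving e.
thark : ((e -> e) -> (t -> e)) — does not combine with morra.
toma : (t -> e) — does not combine with morra.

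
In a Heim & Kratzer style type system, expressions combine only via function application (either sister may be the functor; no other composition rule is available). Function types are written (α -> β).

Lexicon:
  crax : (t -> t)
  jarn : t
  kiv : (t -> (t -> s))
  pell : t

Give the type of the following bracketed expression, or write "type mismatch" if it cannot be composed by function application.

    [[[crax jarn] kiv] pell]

[crax jarn]: functor crax : (t -> t), argument jarn : t; result t.
[[crax jarn] kiv]: functor kiv : (t -> (t -> s)), argument [crax jarn] : t; result (t -> s).
[[[crax jarn] kiv] pell]: functor [[crax jarn] kiv] : (t -> s), argument pell : t; result s.

s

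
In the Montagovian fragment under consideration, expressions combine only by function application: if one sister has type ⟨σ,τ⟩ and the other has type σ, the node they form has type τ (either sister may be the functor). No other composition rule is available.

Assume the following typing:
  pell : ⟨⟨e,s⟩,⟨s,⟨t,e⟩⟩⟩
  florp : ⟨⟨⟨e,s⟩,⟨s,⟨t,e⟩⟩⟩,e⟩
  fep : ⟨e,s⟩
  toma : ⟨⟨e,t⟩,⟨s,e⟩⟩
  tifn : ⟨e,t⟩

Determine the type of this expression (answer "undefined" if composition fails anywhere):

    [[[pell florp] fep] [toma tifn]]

At [pell florp], florp : ⟨⟨⟨e,s⟩,⟨s,⟨t,e⟩⟩⟩,e⟩ takes pell : ⟨⟨e,s⟩,⟨s,⟨t,e⟩⟩⟩, giving e.
At [[pell florp] fep], fep : ⟨e,s⟩ takes [pell florp] : e, giving s.
At [toma tifn], toma : ⟨⟨e,t⟩,⟨s,e⟩⟩ takes tifn : ⟨e,t⟩, giving ⟨s,e⟩.
At [[[pell florp] fep] [toma tifn]], [toma tifn] : ⟨s,e⟩ takes [[pell florp] fep] : s, giving e.

e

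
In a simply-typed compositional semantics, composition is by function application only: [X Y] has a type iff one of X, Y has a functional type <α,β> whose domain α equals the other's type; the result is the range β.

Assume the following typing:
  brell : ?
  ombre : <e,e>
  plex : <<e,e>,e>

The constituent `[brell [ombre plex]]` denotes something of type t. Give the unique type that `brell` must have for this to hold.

<e,t>

For [brell [ombre plex]] to have type t with [ombre plex] of type e, brell must be the function: brell : <e,t>.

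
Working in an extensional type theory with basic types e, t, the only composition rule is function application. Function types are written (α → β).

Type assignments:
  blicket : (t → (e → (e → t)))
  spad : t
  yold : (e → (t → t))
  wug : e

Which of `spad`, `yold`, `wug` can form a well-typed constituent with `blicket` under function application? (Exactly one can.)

spad

spad — combines: blicket : (t → (e → (e → t))) takes spad : t as argument, giving (e → (e → t)).
yold : (e → (t → t)) — no; blicket wants t, and yold wants e.
wug : e — no; blicket wants t, and wug wants nothing (atomic).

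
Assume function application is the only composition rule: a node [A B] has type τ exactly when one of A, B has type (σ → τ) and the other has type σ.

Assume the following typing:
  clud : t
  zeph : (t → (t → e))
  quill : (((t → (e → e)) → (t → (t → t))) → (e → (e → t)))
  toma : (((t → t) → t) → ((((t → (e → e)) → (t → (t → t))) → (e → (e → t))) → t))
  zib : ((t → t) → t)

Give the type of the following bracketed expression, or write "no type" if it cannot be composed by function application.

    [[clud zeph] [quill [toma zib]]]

e

[clud zeph]: zeph is (t → (t → e)), clud is t; result (t → e).
[toma zib]: toma is (((t → t) → t) → ((((t → (e → e)) → (t → (t → t))) → (e → (e → t))) → t)), zib is ((t → t) → t); result ((((t → (e → e)) → (t → (t → t))) → (e → (e → t))) → t).
[quill [toma zib]]: [toma zib] is ((((t → (e → e)) → (t → (t → t))) → (e → (e → t))) → t), quill is (((t → (e → e)) → (t → (t → t))) → (e → (e → t))); result t.
[[clud zeph] [quill [toma zib]]]: [clud zeph] is (t → e), [quill [toma zib]] is t; result e.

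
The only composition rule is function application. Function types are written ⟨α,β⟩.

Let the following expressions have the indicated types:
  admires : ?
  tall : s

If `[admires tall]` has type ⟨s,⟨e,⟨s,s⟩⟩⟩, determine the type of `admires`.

⟨s,⟨s,⟨e,⟨s,s⟩⟩⟩⟩

[admires tall] must have type ⟨s,⟨e,⟨s,s⟩⟩⟩. The sister tall has type s; that is not a function onto ⟨s,⟨e,⟨s,s⟩⟩⟩, so admires must be the functor, of type ⟨s,⟨s,⟨e,⟨s,s⟩⟩⟩⟩.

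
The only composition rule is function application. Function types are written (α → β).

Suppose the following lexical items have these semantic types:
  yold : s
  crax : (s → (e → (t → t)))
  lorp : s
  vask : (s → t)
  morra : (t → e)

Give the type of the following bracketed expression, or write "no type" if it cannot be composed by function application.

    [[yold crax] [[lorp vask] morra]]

(t → t)

[yold crax]: (s → (e → (t → t))) applied to s yields (e → (t → t)).
[lorp vask]: (s → t) applied to s yields t.
[[lorp vask] morra]: (t → e) applied to t yields e.
[[yold crax] [[lorp vask] morra]]: (e → (t → t)) applied to e yields (t → t).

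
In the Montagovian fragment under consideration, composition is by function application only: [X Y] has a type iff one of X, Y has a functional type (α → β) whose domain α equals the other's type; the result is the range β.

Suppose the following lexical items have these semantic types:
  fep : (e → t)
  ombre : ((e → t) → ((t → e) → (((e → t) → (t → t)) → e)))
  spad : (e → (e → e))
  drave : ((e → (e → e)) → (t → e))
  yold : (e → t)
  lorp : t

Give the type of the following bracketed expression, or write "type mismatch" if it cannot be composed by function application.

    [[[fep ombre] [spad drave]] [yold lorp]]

type mismatch

[fep ombre]: ((e → t) → ((t → e) → (((e → t) → (t → t)) → e))) applied to (e → t) yields ((t → e) → (((e → t) → (t → t)) → e)).
[spad drave]: ((e → (e → e)) → (t → e)) applied to (e → (e → e)) yields (t → e).
[[fep ombre] [spad drave]]: ((t → e) → (((e → t) → (t → t)) → e)) applied to (t → e) yields (((e → t) → (t → t)) → e).
At [yold lorp]: neither (e → t) nor t can take the other as argument; the node is ill-typed.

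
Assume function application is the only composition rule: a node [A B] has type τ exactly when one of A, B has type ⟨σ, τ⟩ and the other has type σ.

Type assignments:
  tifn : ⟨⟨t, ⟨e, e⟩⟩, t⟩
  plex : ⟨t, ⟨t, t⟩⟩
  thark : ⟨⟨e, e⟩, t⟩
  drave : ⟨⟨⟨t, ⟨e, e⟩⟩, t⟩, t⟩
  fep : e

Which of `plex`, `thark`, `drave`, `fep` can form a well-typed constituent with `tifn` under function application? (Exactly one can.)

plex : ⟨t, ⟨t, t⟩⟩ — no; tifn wants ⟨t, ⟨e, e⟩⟩, and plex wants t.
thark : ⟨⟨e, e⟩, t⟩ — no; tifn wants ⟨t, ⟨e, e⟩⟩, and thark wants ⟨e, e⟩.
drave — combines: drave : ⟨⟨⟨t, ⟨e, e⟩⟩, t⟩, t⟩ takes tifn : ⟨⟨t, ⟨e, e⟩⟩, t⟩ as argument, giving t.
fep : e — no; tifn wants ⟨t, ⟨e, e⟩⟩, and fep wants nothing (atomic).

drave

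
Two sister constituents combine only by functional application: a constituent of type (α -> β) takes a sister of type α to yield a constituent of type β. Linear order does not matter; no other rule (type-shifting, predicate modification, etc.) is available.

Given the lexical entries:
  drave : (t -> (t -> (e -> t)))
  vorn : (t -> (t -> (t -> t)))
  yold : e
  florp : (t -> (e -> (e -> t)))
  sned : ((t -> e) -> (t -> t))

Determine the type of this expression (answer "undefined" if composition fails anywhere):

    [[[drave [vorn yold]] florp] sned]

At [vorn yold]: neither (t -> (t -> (t -> t))) nor e can take the other as argument; the node is ill-typed.

undefined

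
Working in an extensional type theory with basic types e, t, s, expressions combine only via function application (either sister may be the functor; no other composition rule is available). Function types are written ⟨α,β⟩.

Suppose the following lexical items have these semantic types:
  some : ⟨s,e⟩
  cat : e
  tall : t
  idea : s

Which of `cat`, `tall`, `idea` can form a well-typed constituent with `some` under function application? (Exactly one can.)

idea

cat : e — does not combine with some.
tall : t — does not combine with some.
idea — combines: some : ⟨s,e⟩ takes idea : s as argument, giving e.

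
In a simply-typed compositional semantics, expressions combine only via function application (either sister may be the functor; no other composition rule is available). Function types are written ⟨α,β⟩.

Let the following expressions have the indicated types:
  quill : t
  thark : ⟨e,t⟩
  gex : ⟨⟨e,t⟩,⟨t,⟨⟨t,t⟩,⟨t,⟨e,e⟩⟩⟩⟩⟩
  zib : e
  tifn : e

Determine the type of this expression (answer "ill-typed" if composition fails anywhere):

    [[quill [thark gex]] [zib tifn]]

[thark gex] — gex of type ⟨⟨e,t⟩,⟨t,⟨⟨t,t⟩,⟨t,⟨e,e⟩⟩⟩⟩⟩ combines with thark of type ⟨e,t⟩: type ⟨t,⟨⟨t,t⟩,⟨t,⟨e,e⟩⟩⟩⟩.
[quill [thark gex]] — [thark gex] of type ⟨t,⟨⟨t,t⟩,⟨t,⟨e,e⟩⟩⟩⟩ combines with quill of type t: type ⟨⟨t,t⟩,⟨t,⟨e,e⟩⟩⟩.
[zib tifn]: e with e — neither is a function whose domain matches the other; composition fails here.

ill-typed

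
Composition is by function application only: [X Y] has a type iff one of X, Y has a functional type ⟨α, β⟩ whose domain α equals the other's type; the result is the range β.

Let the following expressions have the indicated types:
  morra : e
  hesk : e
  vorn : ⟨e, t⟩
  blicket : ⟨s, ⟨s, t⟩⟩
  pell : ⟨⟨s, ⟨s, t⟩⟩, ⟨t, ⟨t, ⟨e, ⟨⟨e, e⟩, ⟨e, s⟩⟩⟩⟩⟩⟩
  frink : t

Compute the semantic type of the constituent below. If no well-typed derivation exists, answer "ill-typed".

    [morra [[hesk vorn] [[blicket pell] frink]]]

[hesk vorn]: functor vorn : ⟨e, t⟩, argument hesk : e; result t.
[blicket pell]: functor pell : ⟨⟨s, ⟨s, t⟩⟩, ⟨t, ⟨t, ⟨e, ⟨⟨e, e⟩, ⟨e, s⟩⟩⟩⟩⟩⟩, argument blicket : ⟨s, ⟨s, t⟩⟩; result ⟨t, ⟨t, ⟨e, ⟨⟨e, e⟩, ⟨e, s⟩⟩⟩⟩⟩.
[[blicket pell] frink]: functor [blicket pell] : ⟨t, ⟨t, ⟨e, ⟨⟨e, e⟩, ⟨e, s⟩⟩⟩⟩⟩, argument frink : t; result ⟨t, ⟨e, ⟨⟨e, e⟩, ⟨e, s⟩⟩⟩⟩.
[[hesk vorn] [[blicket pell] frink]]: functor [[blicket pell] frink] : ⟨t, ⟨e, ⟨⟨e, e⟩, ⟨e, s⟩⟩⟩⟩, argument [hesk vorn] : t; result ⟨e, ⟨⟨e, e⟩, ⟨e, s⟩⟩⟩.
[morra [[hesk vorn] [[blicket pell] frink]]]: functor [[hesk vorn] [[blicket pell] frink]] : ⟨e, ⟨⟨e, e⟩, ⟨e, s⟩⟩⟩, argument morra : e; result ⟨⟨e, e⟩, ⟨e, s⟩⟩.

⟨⟨e, e⟩, ⟨e, s⟩⟩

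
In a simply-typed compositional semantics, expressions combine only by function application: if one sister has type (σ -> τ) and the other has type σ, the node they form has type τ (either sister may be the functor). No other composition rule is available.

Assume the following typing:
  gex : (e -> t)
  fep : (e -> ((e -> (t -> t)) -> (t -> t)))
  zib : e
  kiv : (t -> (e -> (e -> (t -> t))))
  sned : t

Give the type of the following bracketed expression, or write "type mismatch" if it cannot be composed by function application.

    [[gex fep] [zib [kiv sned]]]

At [gex fep]: neither (e -> t) nor (e -> ((e -> (t -> t)) -> (t -> t))) can take the other as argument; the node is ill-typed.

type mismatch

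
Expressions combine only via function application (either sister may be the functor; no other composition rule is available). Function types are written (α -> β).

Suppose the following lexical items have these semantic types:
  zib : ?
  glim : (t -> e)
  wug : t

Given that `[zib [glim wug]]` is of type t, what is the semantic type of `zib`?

(e -> t)

[zib [glim wug]] is required to be t. [glim wug] : e cannot yield t as functor, so zib : (e -> t).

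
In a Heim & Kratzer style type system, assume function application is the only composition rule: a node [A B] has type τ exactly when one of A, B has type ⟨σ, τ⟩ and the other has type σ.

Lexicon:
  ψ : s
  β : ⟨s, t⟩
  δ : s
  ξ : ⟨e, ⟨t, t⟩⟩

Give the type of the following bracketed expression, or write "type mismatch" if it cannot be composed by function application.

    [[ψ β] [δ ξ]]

[ψ β]: ⟨s, t⟩ applied to s yields t.
[δ ξ]: s with ⟨e, ⟨t, t⟩⟩ — neither is a function whose domain matches the other; composition fails here.

type mismatch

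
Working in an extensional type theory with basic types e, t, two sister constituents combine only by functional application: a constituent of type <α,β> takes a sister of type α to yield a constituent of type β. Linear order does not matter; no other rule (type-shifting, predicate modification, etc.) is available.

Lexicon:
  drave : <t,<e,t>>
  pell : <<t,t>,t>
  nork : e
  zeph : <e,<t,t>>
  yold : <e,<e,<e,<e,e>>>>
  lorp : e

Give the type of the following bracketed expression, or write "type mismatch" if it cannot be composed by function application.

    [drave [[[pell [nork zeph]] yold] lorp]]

[nork zeph]: functor zeph : <e,<t,t>>, argument nork : e; result <t,t>.
[pell [nork zeph]]: functor pell : <<t,t>,t>, argument [nork zeph] : <t,t>; result t.
[[pell [nork zeph]] yold]: t and <e,<e,<e,<e,e>>>> cannot combine by function application — type clash.

type mismatch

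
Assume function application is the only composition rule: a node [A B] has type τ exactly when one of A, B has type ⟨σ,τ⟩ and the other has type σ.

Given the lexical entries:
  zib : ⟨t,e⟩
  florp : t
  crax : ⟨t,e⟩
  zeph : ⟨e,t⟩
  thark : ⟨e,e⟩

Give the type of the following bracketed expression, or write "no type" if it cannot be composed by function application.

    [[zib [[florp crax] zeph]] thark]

[florp crax]: crax is ⟨t,e⟩, florp is t; result e.
[[florp crax] zeph]: zeph is ⟨e,t⟩, [florp crax] is e; result t.
[zib [[florp crax] zeph]]: zib is ⟨t,e⟩, [[florp crax] zeph] is t; result e.
[[zib [[florp crax] zeph]] thark]: thark is ⟨e,e⟩, [zib [[florp crax] zeph]] is e; result e.

e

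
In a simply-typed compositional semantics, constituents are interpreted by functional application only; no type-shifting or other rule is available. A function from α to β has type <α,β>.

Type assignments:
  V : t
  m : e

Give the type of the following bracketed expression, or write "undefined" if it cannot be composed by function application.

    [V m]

undefined

[V m]: t with e — neither is a function whose domain matches the other; composition fails here.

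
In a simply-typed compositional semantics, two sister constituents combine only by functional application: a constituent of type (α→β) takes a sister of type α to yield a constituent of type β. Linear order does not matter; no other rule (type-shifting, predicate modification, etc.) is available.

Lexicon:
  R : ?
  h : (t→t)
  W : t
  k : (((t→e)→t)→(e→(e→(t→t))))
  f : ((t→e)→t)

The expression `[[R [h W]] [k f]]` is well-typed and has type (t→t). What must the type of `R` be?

(t→((e→(e→(t→t)))→(t→t)))

[[R [h W]] [k f]] must have type (t→t). The sister [k f] has type (e→(e→(t→t))); that is not a function onto (t→t), so [R [h W]] must be the functor, of type ((e→(e→(t→t)))→(t→t)).
[R [h W]] must have type ((e→(e→(t→t)))→(t→t)). The sister [h W] has type t; that is not a function onto ((e→(e→(t→t)))→(t→t)), so R must be the functor, of type (t→((e→(e→(t→t)))→(t→t))).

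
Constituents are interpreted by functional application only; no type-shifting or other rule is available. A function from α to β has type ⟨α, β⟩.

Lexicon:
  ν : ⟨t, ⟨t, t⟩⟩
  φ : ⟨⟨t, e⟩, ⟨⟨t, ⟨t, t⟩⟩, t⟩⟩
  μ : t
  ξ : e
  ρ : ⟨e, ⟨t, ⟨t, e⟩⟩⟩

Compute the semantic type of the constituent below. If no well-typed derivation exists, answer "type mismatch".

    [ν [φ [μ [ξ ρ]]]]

t

[ξ ρ]: functor ρ : ⟨e, ⟨t, ⟨t, e⟩⟩⟩, argument ξ : e; result ⟨t, ⟨t, e⟩⟩.
[μ [ξ ρ]]: functor [ξ ρ] : ⟨t, ⟨t, e⟩⟩, argument μ : t; result ⟨t, e⟩.
[φ [μ [ξ ρ]]]: functor φ : ⟨⟨t, e⟩, ⟨⟨t, ⟨t, t⟩⟩, t⟩⟩, argument [μ [ξ ρ]] : ⟨t, e⟩; result ⟨⟨t, ⟨t, t⟩⟩, t⟩.
[ν [φ [μ [ξ ρ]]]]: functor [φ [μ [ξ ρ]]] : ⟨⟨t, ⟨t, t⟩⟩, t⟩, argument ν : ⟨t, ⟨t, t⟩⟩; result t.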